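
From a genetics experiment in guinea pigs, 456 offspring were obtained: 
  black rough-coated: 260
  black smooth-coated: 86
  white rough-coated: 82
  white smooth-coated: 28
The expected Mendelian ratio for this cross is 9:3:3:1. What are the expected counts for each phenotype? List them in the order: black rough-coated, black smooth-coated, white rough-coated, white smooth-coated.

Under the 9:3:3:1 hypothesis (Σ ratio = 16, N = 456):
  black rough-coated: 456 × 9/16 = 256.5
  black smooth-coated: 456 × 3/16 = 85.5
  white rough-coated: 456 × 3/16 = 85.5
  white smooth-coated: 456 × 1/16 = 28.5

256.5, 85.5, 85.5, 28.5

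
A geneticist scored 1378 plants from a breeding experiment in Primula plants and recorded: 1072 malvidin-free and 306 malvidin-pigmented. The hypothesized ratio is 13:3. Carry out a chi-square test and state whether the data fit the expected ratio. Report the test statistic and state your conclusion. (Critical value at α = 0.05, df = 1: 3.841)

10.804; not consistent

Expected counts for N = 1378 under a 13:3 ratio (total parts = 16):
  malvidin-free: 1378 × 13/16 = 1119.625
  malvidin-pigmented: 1378 × 3/16 = 258.375
χ² = Σ (O − E)² / E
  malvidin-free: (1072 − 1119.625)² / 1119.625 = 2.0258
  malvidin-pigmented: (306 − 258.375)² / 258.375 = 8.7785
χ² = 2.0258 + 8.7785 = 10.8043 ≈ 10.804
Degrees of freedom = 2 − 1 = 1; critical value at α = 0.05 is 3.841.
Since 10.804 > 3.841, we reject the null hypothesis — the data do not fit the 13:3 ratio.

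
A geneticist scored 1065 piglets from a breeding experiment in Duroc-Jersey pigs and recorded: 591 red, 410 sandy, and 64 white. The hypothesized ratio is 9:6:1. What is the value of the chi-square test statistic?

The 9:6:1 ratio has 16 parts, so with N = 1065 the expected counts are:
  red: 1065 × 9/16 = 599.0625
  sandy: 1065 × 6/16 = 399.375
  white: 1065 × 1/16 = 66.5625
χ² = Σ (O − E)² / E
  red: (591 − 599.0625)² / 599.0625 = 0.1085
  sandy: (410 − 399.375)² / 399.375 = 0.2827
  white: (64 − 66.5625)² / 66.5625 = 0.0987
χ² = 0.1085 + 0.2827 + 0.0987 = 0.4899 ≈ 0.490

0.490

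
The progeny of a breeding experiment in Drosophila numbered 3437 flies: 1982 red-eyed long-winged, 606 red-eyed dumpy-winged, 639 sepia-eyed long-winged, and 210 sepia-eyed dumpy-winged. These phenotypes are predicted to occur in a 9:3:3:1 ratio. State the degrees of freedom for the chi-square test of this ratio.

A goodness-of-fit test with 4 phenotype classes has df = 4 − 1 = 3.

3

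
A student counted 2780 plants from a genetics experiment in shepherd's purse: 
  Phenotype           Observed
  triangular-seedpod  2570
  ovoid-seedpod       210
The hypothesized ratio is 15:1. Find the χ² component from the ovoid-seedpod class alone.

7.563

Under the 15:1 hypothesis (Σ ratio = 16, N = 2780):
  triangular-seedpod: 2780 × 15/16 = 2606.25
  ovoid-seedpod: 2780 × 1/16 = 173.75
Contribution of ovoid-seedpod: (210 − 173.75)² / 173.75 = 7.5629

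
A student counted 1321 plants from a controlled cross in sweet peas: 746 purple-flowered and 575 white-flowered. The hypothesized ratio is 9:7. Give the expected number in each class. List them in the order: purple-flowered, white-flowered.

743.0625, 577.9375

The 9:7 ratio has 16 parts, so with N = 1321 the expected counts are:
  purple-flowered: 1321 × 9/16 = 743.0625
  white-flowered: 1321 × 7/16 = 577.9375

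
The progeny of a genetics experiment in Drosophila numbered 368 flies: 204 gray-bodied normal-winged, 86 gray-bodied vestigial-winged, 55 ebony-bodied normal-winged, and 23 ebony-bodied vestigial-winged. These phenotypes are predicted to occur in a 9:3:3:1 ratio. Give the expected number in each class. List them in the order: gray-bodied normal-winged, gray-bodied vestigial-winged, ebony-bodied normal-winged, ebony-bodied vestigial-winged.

207, 69, 69, 23

Total ratio parts = 16. Expected numbers out of 368:
  gray-bodied normal-winged: 368 × 9/16 = 207
  gray-bodied vestigial-winged: 368 × 3/16 = 69
  ebony-bodied normal-winged: 368 × 3/16 = 69
  ebony-bodied vestigial-winged: 368 × 1/16 = 23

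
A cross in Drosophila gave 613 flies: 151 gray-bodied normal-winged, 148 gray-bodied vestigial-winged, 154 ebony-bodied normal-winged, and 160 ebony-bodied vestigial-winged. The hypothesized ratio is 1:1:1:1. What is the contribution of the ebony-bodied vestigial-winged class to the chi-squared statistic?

Expected counts for N = 613 under a 1:1:1:1 ratio (total parts = 4):
  gray-bodied normal-winged: 613 × 1/4 = 153.25
  gray-bodied vestigial-winged: 613 × 1/4 = 153.25
  ebony-bodied normal-winged: 613 × 1/4 = 153.25
  ebony-bodied vestigial-winged: 613 × 1/4 = 153.25
Contribution of ebony-bodied vestigial-winged: (160 − 153.25)² / 153.25 = 0.2973

0.297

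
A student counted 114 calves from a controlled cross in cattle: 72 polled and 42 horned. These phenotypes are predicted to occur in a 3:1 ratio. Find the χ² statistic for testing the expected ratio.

The 3:1 ratio has 4 parts, so with N = 114 the expected counts are:
  polled: 114 × 3/4 = 85.5
  horned: 114 × 1/4 = 28.5
χ² = Σ (O − E)² / E
  polled: (72 − 85.5)² / 85.5 = 2.1316
  horned: (42 − 28.5)² / 28.5 = 6.3947
χ² = 2.1316 + 6.3947 = 8.5263 ≈ 8.526

8.526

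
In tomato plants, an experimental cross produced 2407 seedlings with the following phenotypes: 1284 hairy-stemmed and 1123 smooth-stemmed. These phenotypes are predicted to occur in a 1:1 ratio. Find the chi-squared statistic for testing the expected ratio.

Under the 1:1 hypothesis (Σ ratio = 2, N = 2407):
  hairy-stemmed: 2407 × 1/2 = 1203.5
  smooth-stemmed: 2407 × 1/2 = 1203.5
χ² = Σ (O − E)² / E
  hairy-stemmed: (1284 − 1203.5)² / 1203.5 = 5.3845
  smooth-stemmed: (1123 − 1203.5)² / 1203.5 = 5.3845
χ² = 5.3845 + 5.3845 = 10.769

10.769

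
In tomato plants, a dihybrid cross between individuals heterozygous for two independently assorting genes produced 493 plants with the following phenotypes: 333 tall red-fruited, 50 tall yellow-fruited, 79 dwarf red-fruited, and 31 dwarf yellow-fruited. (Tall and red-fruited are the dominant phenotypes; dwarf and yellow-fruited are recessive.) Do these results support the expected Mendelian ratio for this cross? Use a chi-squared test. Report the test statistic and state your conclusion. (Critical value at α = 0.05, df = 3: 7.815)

A dihybrid F₂ with independent assortment and complete dominance at both loci gives a 9:3:3:1 phenotypic ratio.
Expected counts for N = 493 under a 9:3:3:1 ratio (total parts = 16):
  tall red-fruited: 493 × 9/16 = 277.3125
  tall yellow-fruited: 493 × 3/16 = 92.4375
  dwarf red-fruited: 493 × 3/16 = 92.4375
  dwarf yellow-fruited: 493 × 1/16 = 30.8125
χ² = Σ (O − E)² / E
  tall red-fruited: (333 − 277.3125)² / 277.3125 = 11.1827
  tall yellow-fruited: (50 − 92.4375)² / 92.4375 = 19.4828
  dwarf red-fruited: (79 − 92.4375)² / 92.4375 = 1.9534
  dwarf yellow-fruited: (31 − 30.8125)² / 30.8125 = 0.0011
χ² = 11.1827 + 19.4828 + 1.9534 + 0.0011 = 32.620
Degrees of freedom = 4 − 1 = 3; critical value at α = 0.05 is 7.815.
Since 32.620 > 7.815, we reject the null hypothesis — the data do not fit the 9:3:3:1 ratio.

32.620; not consistent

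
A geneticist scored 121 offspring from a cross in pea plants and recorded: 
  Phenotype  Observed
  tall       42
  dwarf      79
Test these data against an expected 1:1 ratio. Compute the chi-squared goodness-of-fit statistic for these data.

11.314

Under the 1:1 hypothesis (Σ ratio = 2, N = 121):
  tall: 121 × 1/2 = 60.5
  dwarf: 121 × 1/2 = 60.5
χ² = Σ (O − E)² / E
  tall: (42 − 60.5)² / 60.5 = 5.6570
  dwarf: (79 − 60.5)² / 60.5 = 5.6570
χ² = 5.6570 + 5.6570 = 11.314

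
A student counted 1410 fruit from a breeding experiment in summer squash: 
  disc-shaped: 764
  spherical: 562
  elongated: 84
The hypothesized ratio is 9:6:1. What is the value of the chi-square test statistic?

3.354

Expected counts for N = 1410 under a 9:6:1 ratio (total parts = 16):
  disc-shaped: 1410 × 9/16 = 793.125
  spherical: 1410 × 6/16 = 528.75
  elongated: 1410 × 1/16 = 88.125
χ² = Σ (O − E)² / E
  disc-shaped: (764 − 793.125)² / 793.125 = 1.0695
  spherical: (562 − 528.75)² / 528.75 = 2.0909
  elongated: (84 − 88.125)² / 88.125 = 0.1931
χ² = 1.0695 + 2.0909 + 0.1931 = 3.3535 ≈ 3.354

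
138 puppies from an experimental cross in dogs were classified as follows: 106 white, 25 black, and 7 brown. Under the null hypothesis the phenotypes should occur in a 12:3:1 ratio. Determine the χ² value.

0.396

Total ratio parts = 16. Expected numbers out of 138:
  white: 138 × 12/16 = 103.5
  black: 138 × 3/16 = 25.875
  brown: 138 × 1/16 = 8.625
χ² = Σ (O − E)² / E
  white: (106 − 103.5)² / 103.5 = 0.0604
  black: (25 − 25.875)² / 25.875 = 0.0296
  brown: (7 − 8.625)² / 8.625 = 0.3062
χ² = 0.0604 + 0.0296 + 0.3062 = 0.3962 ≈ 0.396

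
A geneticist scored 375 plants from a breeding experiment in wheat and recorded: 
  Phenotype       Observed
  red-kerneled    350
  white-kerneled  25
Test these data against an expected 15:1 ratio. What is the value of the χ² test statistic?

0.111

Expected counts for N = 375 under a 15:1 ratio (total parts = 16):
  red-kerneled: 375 × 15/16 = 351.5625
  white-kerneled: 375 × 1/16 = 23.4375
χ² = Σ (O − E)² / E
  red-kerneled: (350 − 351.5625)² / 351.5625 = 0.0069
  white-kerneled: (25 − 23.4375)² / 23.4375 = 0.1042
χ² = 0.0069 + 0.1042 = 0.1111 ≈ 0.111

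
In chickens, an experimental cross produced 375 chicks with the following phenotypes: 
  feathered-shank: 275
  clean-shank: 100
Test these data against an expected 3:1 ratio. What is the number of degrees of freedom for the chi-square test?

1

A goodness-of-fit test with 2 phenotype classes has df = 2 − 1 = 1.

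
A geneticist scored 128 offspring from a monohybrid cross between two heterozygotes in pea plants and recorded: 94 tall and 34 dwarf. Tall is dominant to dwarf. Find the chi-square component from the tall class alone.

For a monohybrid cross between heterozygotes with complete dominance, the expected phenotypic ratio is 3:1.
Under the 3:1 hypothesis (Σ ratio = 4, N = 128):
  tall: 128 × 3/4 = 96
  dwarf: 128 × 1/4 = 32
Contribution of tall: (94 − 96)² / 96 = 0.0417

0.042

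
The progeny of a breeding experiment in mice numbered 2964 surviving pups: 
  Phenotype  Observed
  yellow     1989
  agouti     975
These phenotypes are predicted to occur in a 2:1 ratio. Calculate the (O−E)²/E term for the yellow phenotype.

The 2:1 ratio has 3 parts, so with N = 2964 the expected counts are:
  yellow: 2964 × 2/3 = 1976
  agouti: 2964 × 1/3 = 988
Contribution of yellow: (1989 − 1976)² / 1976 = 0.0855

0.086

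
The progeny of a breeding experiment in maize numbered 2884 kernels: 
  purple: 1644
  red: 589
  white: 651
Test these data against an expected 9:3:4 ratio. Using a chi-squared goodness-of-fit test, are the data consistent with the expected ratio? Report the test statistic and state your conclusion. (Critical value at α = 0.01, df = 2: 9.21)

Total ratio parts = 16. Expected numbers out of 2884:
  purple: 2884 × 9/16 = 1622.25
  red: 2884 × 3/16 = 540.75
  white: 2884 × 4/16 = 721
χ² = Σ (O − E)² / E
  purple: (1644 − 1622.25)² / 1622.25 = 0.2916
  red: (589 − 540.75)² / 540.75 = 4.3052
  white: (651 − 721)² / 721 = 6.7961
χ² = 0.2916 + 4.3052 + 6.7961 = 11.3929 ≈ 11.393
Degrees of freedom = 3 − 1 = 2; critical value at α = 0.01 is 9.21.
Since 11.393 > 9.21, we reject the null hypothesis — the data do not fit the 9:3:4 ratio.

11.393; not consistent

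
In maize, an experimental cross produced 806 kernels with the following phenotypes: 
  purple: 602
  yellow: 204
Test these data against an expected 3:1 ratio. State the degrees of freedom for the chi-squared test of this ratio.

A goodness-of-fit test with 2 phenotype classes has df = 2 − 1 = 1.

1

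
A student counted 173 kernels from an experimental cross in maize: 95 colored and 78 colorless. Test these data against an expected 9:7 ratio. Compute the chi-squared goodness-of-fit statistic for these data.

0.126

Total ratio parts = 16. Expected numbers out of 173:
  colored: 173 × 9/16 = 97.3125
  colorless: 173 × 7/16 = 75.6875
χ² = Σ (O − E)² / E
  colored: (95 − 97.3125)² / 97.3125 = 0.0550
  colorless: (78 − 75.6875)² / 75.6875 = 0.0707
χ² = 0.0550 + 0.0707 = 0.1257 ≈ 0.126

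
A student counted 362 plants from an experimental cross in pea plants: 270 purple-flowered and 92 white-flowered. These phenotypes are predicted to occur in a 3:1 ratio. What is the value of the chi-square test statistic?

0.033

Under the 3:1 hypothesis (Σ ratio = 4, N = 362):
  purple-flowered: 362 × 3/4 = 271.5
  white-flowered: 362 × 1/4 = 90.5
χ² = Σ (O − E)² / E
  purple-flowered: (270 − 271.5)² / 271.5 = 0.0083
  white-flowered: (92 − 90.5)² / 90.5 = 0.0249
χ² = 0.0083 + 0.0249 = 0.0332 ≈ 0.033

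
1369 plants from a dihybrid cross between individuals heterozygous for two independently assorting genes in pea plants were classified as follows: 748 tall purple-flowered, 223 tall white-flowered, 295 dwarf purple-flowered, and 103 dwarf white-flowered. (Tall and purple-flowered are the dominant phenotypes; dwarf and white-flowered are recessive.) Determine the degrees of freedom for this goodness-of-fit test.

A dihybrid F₂ with independent assortment and complete dominance at both loci gives a 9:3:3:1 phenotypic ratio.
A goodness-of-fit test with 4 phenotype classes has df = 4 − 1 = 3.

3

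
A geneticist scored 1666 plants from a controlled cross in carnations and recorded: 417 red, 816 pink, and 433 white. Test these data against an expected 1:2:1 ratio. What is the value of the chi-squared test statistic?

1.001

The 1:2:1 ratio has 4 parts, so with N = 1666 the expected counts are:
  red: 1666 × 1/4 = 416.5
  pink: 1666 × 2/4 = 833
  white: 1666 × 1/4 = 416.5
χ² = Σ (O − E)² / E
  red: (417 − 416.5)² / 416.5 = 0.0006
  pink: (816 − 833)² / 833 = 0.3469
  white: (433 − 416.5)² / 416.5 = 0.6537
χ² = 0.0006 + 0.3469 + 0.6537 = 1.0012 ≈ 1.001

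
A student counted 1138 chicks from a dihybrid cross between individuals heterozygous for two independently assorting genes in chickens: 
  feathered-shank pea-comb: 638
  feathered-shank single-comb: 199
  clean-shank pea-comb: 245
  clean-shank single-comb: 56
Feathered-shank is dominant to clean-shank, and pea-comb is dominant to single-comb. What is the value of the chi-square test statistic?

8.879

A dihybrid F₂ with independent assortment and complete dominance at both loci gives a 9:3:3:1 phenotypic ratio.
Under the 9:3:3:1 hypothesis (Σ ratio = 16, N = 1138):
  feathered-shank pea-comb: 1138 × 9/16 = 640.125
  feathered-shank single-comb: 1138 × 3/16 = 213.375
  clean-shank pea-comb: 1138 × 3/16 = 213.375
  clean-shank single-comb: 1138 × 1/16 = 71.125
χ² = Σ (O − E)² / E
  feathered-shank pea-comb: (638 − 640.125)² / 640.125 = 0.0071
  feathered-shank single-comb: (199 − 213.375)² / 213.375 = 0.9684
  clean-shank pea-comb: (245 − 213.375)² / 213.375 = 4.6872
  clean-shank single-comb: (56 − 71.125)² / 71.125 = 3.2164
χ² = 0.0071 + 0.9684 + 4.6872 + 3.2164 = 8.8791 ≈ 8.879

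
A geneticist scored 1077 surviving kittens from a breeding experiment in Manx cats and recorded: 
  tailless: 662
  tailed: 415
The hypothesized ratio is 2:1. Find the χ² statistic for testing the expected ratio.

13.103

Under the 2:1 hypothesis (Σ ratio = 3, N = 1077):
  tailless: 1077 × 2/3 = 718
  tailed: 1077 × 1/3 = 359
χ² = Σ (O − E)² / E
  tailless: (662 − 718)² / 718 = 4.3677
  tailed: (415 − 359)² / 359 = 8.7354
χ² = 4.3677 + 8.7354 = 13.1031 ≈ 13.103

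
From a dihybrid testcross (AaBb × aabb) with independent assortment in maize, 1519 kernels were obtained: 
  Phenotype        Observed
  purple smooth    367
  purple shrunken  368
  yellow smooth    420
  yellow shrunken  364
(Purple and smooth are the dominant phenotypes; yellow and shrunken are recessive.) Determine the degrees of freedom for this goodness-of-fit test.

3

A dihybrid testcross with independent assortment gives a 1:1:1:1 ratio.
A goodness-of-fit test with 4 phenotype classes has df = 4 − 1 = 3.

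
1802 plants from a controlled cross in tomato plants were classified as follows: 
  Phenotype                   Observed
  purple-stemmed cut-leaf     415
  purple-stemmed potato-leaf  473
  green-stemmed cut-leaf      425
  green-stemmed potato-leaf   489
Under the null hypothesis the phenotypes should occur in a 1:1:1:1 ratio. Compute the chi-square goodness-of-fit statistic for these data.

The 1:1:1:1 ratio has 4 parts, so with N = 1802 the expected counts are:
  purple-stemmed cut-leaf: 1802 × 1/4 = 450.5
  purple-stemmed potato-leaf: 1802 × 1/4 = 450.5
  green-stemmed cut-leaf: 1802 × 1/4 = 450.5
  green-stemmed potato-leaf: 1802 × 1/4 = 450.5
χ² = Σ (O − E)² / E
  purple-stemmed cut-leaf: (415 − 450.5)² / 450.5 = 2.7974
  purple-stemmed potato-leaf: (473 − 450.5)² / 450.5 = 1.1238
  green-stemmed cut-leaf: (425 − 450.5)² / 450.5 = 1.4434
  green-stemmed potato-leaf: (489 − 450.5)² / 450.5 = 3.2902
χ² = 2.7974 + 1.1238 + 1.4434 + 3.2902 = 8.6548 ≈ 8.655

8.655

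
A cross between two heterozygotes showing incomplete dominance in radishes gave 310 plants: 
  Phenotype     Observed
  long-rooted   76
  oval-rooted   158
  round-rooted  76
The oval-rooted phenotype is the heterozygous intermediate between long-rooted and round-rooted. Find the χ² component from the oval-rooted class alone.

0.058

With incomplete dominance, a heterozygote × heterozygote cross gives a 1:2:1 phenotypic ratio.
The 1:2:1 ratio has 4 parts, so with N = 310 the expected counts are:
  long-rooted: 310 × 1/4 = 77.5
  oval-rooted: 310 × 2/4 = 155
  round-rooted: 310 × 1/4 = 77.5
Contribution of oval-rooted: (158 − 155)² / 155 = 0.0581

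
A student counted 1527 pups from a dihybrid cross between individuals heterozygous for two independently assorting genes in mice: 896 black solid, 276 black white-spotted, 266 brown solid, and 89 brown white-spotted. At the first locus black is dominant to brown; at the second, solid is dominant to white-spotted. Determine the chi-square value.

3.846

A dihybrid F₂ with independent assortment and complete dominance at both loci gives a 9:3:3:1 phenotypic ratio.
Total ratio parts = 16. Expected numbers out of 1527:
  black solid: 1527 × 9/16 = 858.9375
  black white-spotted: 1527 × 3/16 = 286.3125
  brown solid: 1527 × 3/16 = 286.3125
  brown white-spotted: 1527 × 1/16 = 95.4375
χ² = Σ (O − E)² / E
  black solid: (896 − 858.9375)² / 858.9375 = 1.5992
  black white-spotted: (276 − 286.3125)² / 286.3125 = 0.3714
  brown solid: (266 − 286.3125)² / 286.3125 = 1.4411
  brown white-spotted: (89 − 95.4375)² / 95.4375 = 0.4342
χ² = 1.5992 + 0.3714 + 1.4411 + 0.4342 = 3.8459 ≈ 3.846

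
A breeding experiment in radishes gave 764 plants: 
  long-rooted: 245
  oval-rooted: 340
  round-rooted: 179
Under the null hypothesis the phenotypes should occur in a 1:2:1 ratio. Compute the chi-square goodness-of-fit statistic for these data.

20.639

Expected counts for N = 764 under a 1:2:1 ratio (total parts = 4):
  long-rooted: 764 × 1/4 = 191
  oval-rooted: 764 × 2/4 = 382
  round-rooted: 764 × 1/4 = 191
χ² = Σ (O − E)² / E
  long-rooted: (245 − 191)² / 191 = 15.2670
  oval-rooted: (340 − 382)² / 382 = 4.6178
  round-rooted: (179 − 191)² / 191 = 0.7539
χ² = 15.2670 + 4.6178 + 0.7539 = 20.6387 ≈ 20.639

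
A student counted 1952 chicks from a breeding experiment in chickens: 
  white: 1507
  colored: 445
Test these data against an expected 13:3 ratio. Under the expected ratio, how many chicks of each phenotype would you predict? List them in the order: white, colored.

The 13:3 ratio has 16 parts, so with N = 1952 the expected counts are:
  white: 1952 × 13/16 = 1586
  colored: 1952 × 3/16 = 366

1586, 366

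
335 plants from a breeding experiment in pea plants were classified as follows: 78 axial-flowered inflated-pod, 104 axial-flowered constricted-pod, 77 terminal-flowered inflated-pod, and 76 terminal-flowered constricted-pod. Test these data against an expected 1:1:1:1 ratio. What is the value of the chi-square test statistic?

The 1:1:1:1 ratio has 4 parts, so with N = 335 the expected counts are:
  axial-flowered inflated-pod: 335 × 1/4 = 83.75
  axial-flowered constricted-pod: 335 × 1/4 = 83.75
  terminal-flowered inflated-pod: 335 × 1/4 = 83.75
  terminal-flowered constricted-pod: 335 × 1/4 = 83.75
χ² = Σ (O − E)² / E
  axial-flowered inflated-pod: (78 − 83.75)² / 83.75 = 0.3948
  axial-flowered constricted-pod: (104 − 83.75)² / 83.75 = 4.8963
  terminal-flowered inflated-pod: (77 − 83.75)² / 83.75 = 0.5440
  terminal-flowered constricted-pod: (76 − 83.75)² / 83.75 = 0.7172
χ² = 0.3948 + 4.8963 + 0.5440 + 0.7172 = 6.5523 ≈ 6.552

6.552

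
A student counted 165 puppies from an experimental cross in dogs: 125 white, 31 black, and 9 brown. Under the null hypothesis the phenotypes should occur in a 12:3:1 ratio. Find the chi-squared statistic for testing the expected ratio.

The 12:3:1 ratio has 16 parts, so with N = 165 the expected counts are:
  white: 165 × 12/16 = 123.75
  black: 165 × 3/16 = 30.9375
  brown: 165 × 1/16 = 10.3125
χ² = Σ (O − E)² / E
  white: (125 − 123.75)² / 123.75 = 0.0126
  black: (31 − 30.9375)² / 30.9375 = 0.0001
  brown: (9 − 10.3125)² / 10.3125 = 0.1670
χ² = 0.0126 + 0.0001 + 0.1670 = 0.1797 ≈ 0.180

0.180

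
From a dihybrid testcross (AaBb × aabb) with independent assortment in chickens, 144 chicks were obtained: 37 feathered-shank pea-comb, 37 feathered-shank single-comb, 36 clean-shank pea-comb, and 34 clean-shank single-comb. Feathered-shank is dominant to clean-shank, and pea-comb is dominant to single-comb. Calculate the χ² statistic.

A dihybrid testcross with independent assortment gives a 1:1:1:1 ratio.
The 1:1:1:1 ratio has 4 parts, so with N = 144 the expected counts are:
  feathered-shank pea-comb: 144 × 1/4 = 36
  feathered-shank single-comb: 144 × 1/4 = 36
  clean-shank pea-comb: 144 × 1/4 = 36
  clean-shank single-comb: 144 × 1/4 = 36
χ² = Σ (O − E)² / E
  feathered-shank pea-comb: (37 − 36)² / 36 = 0.0278
  feathered-shank single-comb: (37 − 36)² / 36 = 0.0278
  clean-shank pea-comb: (36 − 36)² / 36 = 0.0000
  clean-shank single-comb: (34 − 36)² / 36 = 0.1111
χ² = 0.0278 + 0.0278 + 0.0000 + 0.1111 = 0.1667 ≈ 0.167

0.167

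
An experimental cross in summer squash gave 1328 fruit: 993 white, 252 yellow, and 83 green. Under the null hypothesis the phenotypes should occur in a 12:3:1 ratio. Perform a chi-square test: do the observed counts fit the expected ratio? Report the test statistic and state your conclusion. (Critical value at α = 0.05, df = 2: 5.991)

0.045; consistent

Under the 12:3:1 hypothesis (Σ ratio = 16, N = 1328):
  white: 1328 × 12/16 = 996
  yellow: 1328 × 3/16 = 249
  green: 1328 × 1/16 = 83
χ² = Σ (O − E)² / E
  white: (993 − 996)² / 996 = 0.0090
  yellow: (252 − 249)² / 249 = 0.0361
  green: (83 − 83)² / 83 = 0.0000
χ² = 0.0090 + 0.0361 + 0.0000 = 0.0451 ≈ 0.045
Degrees of freedom = 3 − 1 = 2; critical value at α = 0.05 is 5.991.
Since 0.045 < 5.991, we fail to reject the null hypothesis — the data are consistent with the 12:3:1 ratio.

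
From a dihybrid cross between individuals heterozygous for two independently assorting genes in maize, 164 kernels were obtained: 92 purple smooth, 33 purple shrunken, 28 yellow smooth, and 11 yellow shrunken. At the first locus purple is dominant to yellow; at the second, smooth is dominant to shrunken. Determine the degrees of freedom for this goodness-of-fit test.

3

A dihybrid F₂ with independent assortment and complete dominance at both loci gives a 9:3:3:1 phenotypic ratio.
A goodness-of-fit test with 4 phenotype classes has df = 4 − 1 = 3.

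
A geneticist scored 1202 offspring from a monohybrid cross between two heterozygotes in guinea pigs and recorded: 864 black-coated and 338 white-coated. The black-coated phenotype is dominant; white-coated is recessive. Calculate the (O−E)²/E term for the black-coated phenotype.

For a monohybrid cross between heterozygotes with complete dominance, the expected phenotypic ratio is 3:1.
Expected counts for N = 1202 under a 3:1 ratio (total parts = 4):
  black-coated: 1202 × 3/4 = 901.5
  white-coated: 1202 × 1/4 = 300.5
Contribution of black-coated: (864 − 901.5)² / 901.5 = 1.5599

1.560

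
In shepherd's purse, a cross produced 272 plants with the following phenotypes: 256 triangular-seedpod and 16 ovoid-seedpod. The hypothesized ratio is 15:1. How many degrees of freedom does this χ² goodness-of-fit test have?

1

A goodness-of-fit test with 2 phenotype classes has df = 2 − 1 = 1.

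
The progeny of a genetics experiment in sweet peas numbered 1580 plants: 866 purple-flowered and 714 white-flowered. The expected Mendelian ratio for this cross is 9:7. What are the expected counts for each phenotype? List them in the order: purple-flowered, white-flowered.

The 9:7 ratio has 16 parts, so with N = 1580 the expected counts are:
  purple-flowered: 1580 × 9/16 = 888.75
  white-flowered: 1580 × 7/16 = 691.25

888.75, 691.25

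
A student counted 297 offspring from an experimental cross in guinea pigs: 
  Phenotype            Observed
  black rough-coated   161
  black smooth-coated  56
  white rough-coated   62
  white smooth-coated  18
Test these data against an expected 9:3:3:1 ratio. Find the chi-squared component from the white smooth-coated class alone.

0.017

Expected counts for N = 297 under a 9:3:3:1 ratio (total parts = 16):
  black rough-coated: 297 × 9/16 = 167.0625
  black smooth-coated: 297 × 3/16 = 55.6875
  white rough-coated: 297 × 3/16 = 55.6875
  white smooth-coated: 297 × 1/16 = 18.5625
Contribution of white smooth-coated: (18 − 18.5625)² / 18.5625 = 0.0170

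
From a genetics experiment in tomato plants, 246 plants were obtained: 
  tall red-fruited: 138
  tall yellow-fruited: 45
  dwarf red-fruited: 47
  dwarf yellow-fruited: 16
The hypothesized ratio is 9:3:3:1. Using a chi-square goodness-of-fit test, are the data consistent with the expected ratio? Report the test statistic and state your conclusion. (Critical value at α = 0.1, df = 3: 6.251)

0.070; consistent

Expected counts for N = 246 under a 9:3:3:1 ratio (total parts = 16):
  tall red-fruited: 246 × 9/16 = 138.375
  tall yellow-fruited: 246 × 3/16 = 46.125
  dwarf red-fruited: 246 × 3/16 = 46.125
  dwarf yellow-fruited: 246 × 1/16 = 15.375
χ² = Σ (O − E)² / E
  tall red-fruited: (138 − 138.375)² / 138.375 = 0.0010
  tall yellow-fruited: (45 − 46.125)² / 46.125 = 0.0274
  dwarf red-fruited: (47 − 46.125)² / 46.125 = 0.0166
  dwarf yellow-fruited: (16 − 15.375)² / 15.375 = 0.0254
χ² = 0.0010 + 0.0274 + 0.0166 + 0.0254 = 0.0704 ≈ 0.070
Degrees of freedom = 4 − 1 = 3; critical value at α = 0.1 is 6.251.
Since 0.070 < 6.251, we fail to reject the null hypothesis — the data are consistent with the 9:3:3:1 ratio.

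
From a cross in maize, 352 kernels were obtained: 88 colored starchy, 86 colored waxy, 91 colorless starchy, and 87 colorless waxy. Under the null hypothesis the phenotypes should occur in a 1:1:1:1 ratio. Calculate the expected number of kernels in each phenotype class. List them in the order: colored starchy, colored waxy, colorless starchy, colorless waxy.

The 1:1:1:1 ratio has 4 parts, so with N = 352 the expected counts are:
  colored starchy: 352 × 1/4 = 88
  colored waxy: 352 × 1/4 = 88
  colorless starchy: 352 × 1/4 = 88
  colorless waxy: 352 × 1/4 = 88

88, 88, 88, 88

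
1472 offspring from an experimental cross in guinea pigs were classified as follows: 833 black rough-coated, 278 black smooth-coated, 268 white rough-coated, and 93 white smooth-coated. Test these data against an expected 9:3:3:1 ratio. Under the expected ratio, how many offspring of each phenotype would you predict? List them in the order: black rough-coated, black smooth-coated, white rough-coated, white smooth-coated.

Expected counts for N = 1472 under a 9:3:3:1 ratio (total parts = 16):
  black rough-coated: 1472 × 9/16 = 828
  black smooth-coated: 1472 × 3/16 = 276
  white rough-coated: 1472 × 3/16 = 276
  white smooth-coated: 1472 × 1/16 = 92

828, 276, 276, 92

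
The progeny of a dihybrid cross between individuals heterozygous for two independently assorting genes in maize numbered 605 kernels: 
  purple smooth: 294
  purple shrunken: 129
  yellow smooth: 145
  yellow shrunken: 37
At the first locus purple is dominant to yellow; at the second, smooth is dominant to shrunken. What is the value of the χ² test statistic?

A dihybrid F₂ with independent assortment and complete dominance at both loci gives a 9:3:3:1 phenotypic ratio.
Expected counts for N = 605 under a 9:3:3:1 ratio (total parts = 16):
  purple smooth: 605 × 9/16 = 340.3125
  purple shrunken: 605 × 3/16 = 113.4375
  yellow smooth: 605 × 3/16 = 113.4375
  yellow shrunken: 605 × 1/16 = 37.8125
χ² = Σ (O − E)² / E
  purple smooth: (294 − 340.3125)² / 340.3125 = 6.3026
  purple shrunken: (129 − 113.4375)² / 113.4375 = 2.1350
  yellow smooth: (145 − 113.4375)² / 113.4375 = 8.7819
  yellow shrunken: (37 − 37.8125)² / 37.8125 = 0.0175
χ² = 6.3026 + 2.1350 + 8.7819 + 0.0175 = 17.237

17.237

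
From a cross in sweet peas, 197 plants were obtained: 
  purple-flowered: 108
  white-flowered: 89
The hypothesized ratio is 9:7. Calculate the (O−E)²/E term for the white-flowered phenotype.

The 9:7 ratio has 16 parts, so with N = 197 the expected counts are:
  purple-flowered: 197 × 9/16 = 110.8125
  white-flowered: 197 × 7/16 = 86.1875
Contribution of white-flowered: (89 − 86.1875)² / 86.1875 = 0.0918

0.092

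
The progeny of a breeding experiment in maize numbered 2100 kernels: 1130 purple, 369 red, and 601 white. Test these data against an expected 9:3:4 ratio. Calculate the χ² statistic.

14.781

Expected counts for N = 2100 under a 9:3:4 ratio (total parts = 16):
  purple: 2100 × 9/16 = 1181.25
  red: 2100 × 3/16 = 393.75
  white: 2100 × 4/16 = 525
χ² = Σ (O − E)² / E
  purple: (1130 − 1181.25)² / 1181.25 = 2.2235
  red: (369 − 393.75)² / 393.75 = 1.5557
  white: (601 − 525)² / 525 = 11.0019
χ² = 2.2235 + 1.5557 + 11.0019 = 14.7811 ≈ 14.781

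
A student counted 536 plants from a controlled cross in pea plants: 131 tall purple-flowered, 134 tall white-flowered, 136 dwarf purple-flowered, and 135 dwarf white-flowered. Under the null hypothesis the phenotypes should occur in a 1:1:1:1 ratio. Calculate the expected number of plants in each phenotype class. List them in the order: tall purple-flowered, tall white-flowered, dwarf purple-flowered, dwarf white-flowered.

134, 134, 134, 134

Expected counts for N = 536 under a 1:1:1:1 ratio (total parts = 4):
  tall purple-flowered: 536 × 1/4 = 134
  tall white-flowered: 536 × 1/4 = 134
  dwarf purple-flowered: 536 × 1/4 = 134
  dwarf white-flowered: 536 × 1/4 = 134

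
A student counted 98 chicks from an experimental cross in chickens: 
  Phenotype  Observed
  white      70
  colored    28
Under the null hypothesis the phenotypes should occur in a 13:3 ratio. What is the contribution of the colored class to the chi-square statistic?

5.042

Expected counts for N = 98 under a 13:3 ratio (total parts = 16):
  white: 98 × 13/16 = 79.625
  colored: 98 × 3/16 = 18.375
Contribution of colored: (28 − 18.375)² / 18.375 = 5.0417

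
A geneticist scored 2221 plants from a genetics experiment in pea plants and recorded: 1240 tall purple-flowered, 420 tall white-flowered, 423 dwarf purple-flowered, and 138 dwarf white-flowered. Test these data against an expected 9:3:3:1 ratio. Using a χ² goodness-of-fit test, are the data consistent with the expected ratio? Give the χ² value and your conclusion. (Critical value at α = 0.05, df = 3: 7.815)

0.208; consistent

The 9:3:3:1 ratio has 16 parts, so with N = 2221 the expected counts are:
  tall purple-flowered: 2221 × 9/16 = 1249.3125
  tall white-flowered: 2221 × 3/16 = 416.4375
  dwarf purple-flowered: 2221 × 3/16 = 416.4375
  dwarf white-flowered: 2221 × 1/16 = 138.8125
χ² = Σ (O − E)² / E
  tall purple-flowered: (1240 − 1249.3125)² / 1249.3125 = 0.0694
  tall white-flowered: (420 − 416.4375)² / 416.4375 = 0.0305
  dwarf purple-flowered: (423 − 416.4375)² / 416.4375 = 0.1034
  dwarf white-flowered: (138 − 138.8125)² / 138.8125 = 0.0048
χ² = 0.0694 + 0.0305 + 0.1034 + 0.0048 = 0.2081 ≈ 0.208
Degrees of freedom = 4 − 1 = 3; critical value at α = 0.05 is 7.815.
Since 0.208 < 7.815, we fail to reject the null hypothesis — the data are consistent with the 9:3:3:1 ratio.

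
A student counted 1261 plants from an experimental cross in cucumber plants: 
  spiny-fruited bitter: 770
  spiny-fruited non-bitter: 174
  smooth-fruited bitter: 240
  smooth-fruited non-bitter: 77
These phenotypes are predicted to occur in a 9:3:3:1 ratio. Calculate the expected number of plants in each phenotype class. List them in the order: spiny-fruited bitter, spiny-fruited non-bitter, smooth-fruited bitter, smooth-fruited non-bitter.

709.3125, 236.4375, 236.4375, 78.8125

Under the 9:3:3:1 hypothesis (Σ ratio = 16, N = 1261):
  spiny-fruited bitter: 1261 × 9/16 = 709.3125
  spiny-fruited non-bitter: 1261 × 3/16 = 236.4375
  smooth-fruited bitter: 1261 × 3/16 = 236.4375
  smooth-fruited non-bitter: 1261 × 1/16 = 78.8125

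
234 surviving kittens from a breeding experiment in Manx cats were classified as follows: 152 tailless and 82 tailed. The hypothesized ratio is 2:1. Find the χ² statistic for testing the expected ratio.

0.308

Expected counts for N = 234 under a 2:1 ratio (total parts = 3):
  tailless: 234 × 2/3 = 156
  tailed: 234 × 1/3 = 78
χ² = Σ (O − E)² / E
  tailless: (152 − 156)² / 156 = 0.1026
  tailed: (82 − 78)² / 78 = 0.2051
χ² = 0.1026 + 0.2051 = 0.3077 ≈ 0.308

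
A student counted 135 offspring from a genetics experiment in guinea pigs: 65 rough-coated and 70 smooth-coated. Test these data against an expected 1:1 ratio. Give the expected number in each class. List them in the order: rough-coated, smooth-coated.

Under the 1:1 hypothesis (Σ ratio = 2, N = 135):
  rough-coated: 135 × 1/2 = 67.5
  smooth-coated: 135 × 1/2 = 67.5

67.5, 67.5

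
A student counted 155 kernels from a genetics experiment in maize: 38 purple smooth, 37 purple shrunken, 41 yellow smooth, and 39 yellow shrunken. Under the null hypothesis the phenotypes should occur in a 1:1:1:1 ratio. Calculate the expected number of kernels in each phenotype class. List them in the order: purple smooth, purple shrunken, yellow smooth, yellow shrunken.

Expected counts for N = 155 under a 1:1:1:1 ratio (total parts = 4):
  purple smooth: 155 × 1/4 = 38.75
  purple shrunken: 155 × 1/4 = 38.75
  yellow smooth: 155 × 1/4 = 38.75
  yellow shrunken: 155 × 1/4 = 38.75

38.75, 38.75, 38.75, 38.75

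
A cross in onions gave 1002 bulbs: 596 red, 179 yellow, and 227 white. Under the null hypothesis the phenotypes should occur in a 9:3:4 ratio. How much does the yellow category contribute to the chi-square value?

0.419

The 9:3:4 ratio has 16 parts, so with N = 1002 the expected counts are:
  red: 1002 × 9/16 = 563.625
  yellow: 1002 × 3/16 = 187.875
  white: 1002 × 4/16 = 250.5
Contribution of yellow: (179 − 187.875)² / 187.875 = 0.4192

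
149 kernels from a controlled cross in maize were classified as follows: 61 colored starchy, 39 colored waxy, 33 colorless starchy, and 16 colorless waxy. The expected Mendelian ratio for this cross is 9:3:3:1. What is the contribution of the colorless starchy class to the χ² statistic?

0.917

The 9:3:3:1 ratio has 16 parts, so with N = 149 the expected counts are:
  colored starchy: 149 × 9/16 = 83.8125
  colored waxy: 149 × 3/16 = 27.9375
  colorless starchy: 149 × 3/16 = 27.9375
  colorless waxy: 149 × 1/16 = 9.3125
Contribution of colorless starchy: (33 − 27.9375)² / 27.9375 = 0.9174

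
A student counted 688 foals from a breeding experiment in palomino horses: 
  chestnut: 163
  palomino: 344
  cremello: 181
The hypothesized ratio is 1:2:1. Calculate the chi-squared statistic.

0.942

Total ratio parts = 4. Expected numbers out of 688:
  chestnut: 688 × 1/4 = 172
  palomino: 688 × 2/4 = 344
  cremello: 688 × 1/4 = 172
χ² = Σ (O − E)² / E
  chestnut: (163 − 172)² / 172 = 0.4709
  palomino: (344 − 344)² / 344 = 0.0000
  cremello: (181 − 172)² / 172 = 0.4709
χ² = 0.4709 + 0.0000 + 0.4709 = 0.9418 ≈ 0.942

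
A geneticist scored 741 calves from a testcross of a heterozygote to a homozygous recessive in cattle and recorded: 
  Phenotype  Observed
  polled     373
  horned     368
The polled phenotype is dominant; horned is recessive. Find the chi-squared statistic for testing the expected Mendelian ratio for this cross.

A testcross of a heterozygote (Aa × aa) gives a 1:1 phenotypic ratio.
Under the 1:1 hypothesis (Σ ratio = 2, N = 741):
  polled: 741 × 1/2 = 370.5
  horned: 741 × 1/2 = 370.5
χ² = Σ (O − E)² / E
  polled: (373 − 370.5)² / 370.5 = 0.0169
  horned: (368 − 370.5)² / 370.5 = 0.0169
χ² = 0.0169 + 0.0169 = 0.0338 ≈ 0.034

0.034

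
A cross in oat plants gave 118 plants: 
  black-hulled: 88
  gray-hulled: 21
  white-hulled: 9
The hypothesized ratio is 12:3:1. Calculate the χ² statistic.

0.418

The 12:3:1 ratio has 16 parts, so with N = 118 the expected counts are:
  black-hulled: 118 × 12/16 = 88.5
  gray-hulled: 118 × 3/16 = 22.125
  white-hulled: 118 × 1/16 = 7.375
χ² = Σ (O − E)² / E
  black-hulled: (88 − 88.5)² / 88.5 = 0.0028
  gray-hulled: (21 − 22.125)² / 22.125 = 0.0572
  white-hulled: (9 − 7.375)² / 7.375 = 0.3581
χ² = 0.0028 + 0.0572 + 0.3581 = 0.4181 ≈ 0.418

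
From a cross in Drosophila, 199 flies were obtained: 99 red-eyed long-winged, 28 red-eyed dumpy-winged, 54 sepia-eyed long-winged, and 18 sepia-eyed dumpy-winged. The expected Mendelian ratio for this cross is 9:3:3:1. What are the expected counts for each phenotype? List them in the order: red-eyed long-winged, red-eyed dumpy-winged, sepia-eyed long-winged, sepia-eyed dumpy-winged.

The 9:3:3:1 ratio has 16 parts, so with N = 199 the expected counts are:
  red-eyed long-winged: 199 × 9/16 = 111.9375
  red-eyed dumpy-winged: 199 × 3/16 = 37.3125
  sepia-eyed long-winged: 199 × 3/16 = 37.3125
  sepia-eyed dumpy-winged: 199 × 1/16 = 12.4375

111.9375, 37.3125, 37.3125, 12.4375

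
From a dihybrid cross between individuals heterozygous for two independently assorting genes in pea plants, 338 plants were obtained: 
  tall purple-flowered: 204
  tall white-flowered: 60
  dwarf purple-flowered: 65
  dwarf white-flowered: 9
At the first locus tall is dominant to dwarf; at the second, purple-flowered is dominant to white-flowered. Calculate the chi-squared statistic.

A dihybrid F₂ with independent assortment and complete dominance at both loci gives a 9:3:3:1 phenotypic ratio.
Total ratio parts = 16. Expected numbers out of 338:
  tall purple-flowered: 338 × 9/16 = 190.125
  tall white-flowered: 338 × 3/16 = 63.375
  dwarf purple-flowered: 338 × 3/16 = 63.375
  dwarf white-flowered: 338 × 1/16 = 21.125
χ² = Σ (O − E)² / E
  tall purple-flowered: (204 − 190.125)² / 190.125 = 1.0126
  tall white-flowered: (60 − 63.375)² / 63.375 = 0.1797
  dwarf purple-flowered: (65 − 63.375)² / 63.375 = 0.0417
  dwarf white-flowered: (9 − 21.125)² / 21.125 = 6.9593
χ² = 1.0126 + 0.1797 + 0.0417 + 6.9593 = 8.1933 ≈ 8.193

8.193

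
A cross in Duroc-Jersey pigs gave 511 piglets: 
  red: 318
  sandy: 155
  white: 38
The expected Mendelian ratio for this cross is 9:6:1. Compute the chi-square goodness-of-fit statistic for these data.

11.401

Total ratio parts = 16. Expected numbers out of 511:
  red: 511 × 9/16 = 287.4375
  sandy: 511 × 6/16 = 191.625
  white: 511 × 1/16 = 31.9375
χ² = Σ (O − E)² / E
  red: (318 − 287.4375)² / 287.4375 = 3.2496
  sandy: (155 − 191.625)² / 191.625 = 7.0001
  white: (38 − 31.9375)² / 31.9375 = 1.1508
χ² = 3.2496 + 7.0001 + 1.1508 = 11.4005 ≈ 11.401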